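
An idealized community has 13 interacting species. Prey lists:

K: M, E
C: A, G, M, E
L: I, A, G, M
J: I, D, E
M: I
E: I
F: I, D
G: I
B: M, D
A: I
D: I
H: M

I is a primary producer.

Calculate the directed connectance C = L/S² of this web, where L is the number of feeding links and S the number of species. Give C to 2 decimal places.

C = 0.14

The web has S = 13 species and L = 23 feeding links.
C = L / S² = 23 / 169 = 0.1361 ≈ 0.14.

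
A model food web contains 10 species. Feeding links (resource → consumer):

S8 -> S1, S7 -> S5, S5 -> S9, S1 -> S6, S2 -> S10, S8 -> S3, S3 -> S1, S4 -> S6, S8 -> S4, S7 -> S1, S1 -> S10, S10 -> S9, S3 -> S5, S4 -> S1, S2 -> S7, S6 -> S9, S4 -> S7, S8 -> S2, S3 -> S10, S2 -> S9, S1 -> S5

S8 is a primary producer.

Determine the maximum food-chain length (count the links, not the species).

5 links

One longest chain: S8 → S4 → S7 → S1 → S10 → S9.
It has 6 species and 5 links.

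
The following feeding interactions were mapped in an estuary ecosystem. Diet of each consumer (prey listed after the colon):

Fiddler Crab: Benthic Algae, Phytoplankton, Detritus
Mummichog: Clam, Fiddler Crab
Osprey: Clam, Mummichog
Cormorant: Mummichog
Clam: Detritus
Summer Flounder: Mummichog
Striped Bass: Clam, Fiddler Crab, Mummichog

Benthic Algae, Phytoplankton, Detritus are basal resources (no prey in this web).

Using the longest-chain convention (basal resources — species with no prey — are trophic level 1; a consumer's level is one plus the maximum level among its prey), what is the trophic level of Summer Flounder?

Trophic level 4

Detritus has no prey (basal) → level 1.
Clam eats Detritus → level 2.
Mummichog eats Clam (level 2); other prey at levels: Fiddler Crab 2 → level 3.
Summer Flounder eats Mummichog → level 4.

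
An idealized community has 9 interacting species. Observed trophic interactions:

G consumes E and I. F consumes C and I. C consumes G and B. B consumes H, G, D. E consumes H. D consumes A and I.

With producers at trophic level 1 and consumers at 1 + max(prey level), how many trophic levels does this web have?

6

Producers (level 1): H, A, I.
H → E → G → B → C → F gives F level 6.
No species has a prey at level 6, so no species reaches level 7.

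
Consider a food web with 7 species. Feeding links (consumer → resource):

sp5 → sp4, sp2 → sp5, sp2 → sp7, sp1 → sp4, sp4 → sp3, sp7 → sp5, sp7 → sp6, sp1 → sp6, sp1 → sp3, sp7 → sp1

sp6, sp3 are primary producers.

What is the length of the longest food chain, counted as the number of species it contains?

One longest chain: sp3 → sp4 → sp5 → sp7 → sp2.
It has 5 species and 4 links.

5 species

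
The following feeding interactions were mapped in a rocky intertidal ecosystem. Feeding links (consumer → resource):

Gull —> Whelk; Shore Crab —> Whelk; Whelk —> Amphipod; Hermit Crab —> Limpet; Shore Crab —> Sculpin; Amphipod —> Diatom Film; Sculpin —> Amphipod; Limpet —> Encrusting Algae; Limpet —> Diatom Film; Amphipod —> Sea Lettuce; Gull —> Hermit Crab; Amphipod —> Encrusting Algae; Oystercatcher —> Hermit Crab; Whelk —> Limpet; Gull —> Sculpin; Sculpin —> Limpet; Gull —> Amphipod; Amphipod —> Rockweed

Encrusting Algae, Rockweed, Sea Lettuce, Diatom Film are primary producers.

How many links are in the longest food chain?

One longest chain: Encrusting Algae → Limpet → Whelk → Shore Crab.
It has 4 species and 3 links.

3 links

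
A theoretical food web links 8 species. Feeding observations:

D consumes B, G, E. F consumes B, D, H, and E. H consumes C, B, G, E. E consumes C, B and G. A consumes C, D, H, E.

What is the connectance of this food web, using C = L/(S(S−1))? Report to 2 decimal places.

C = 0.32

The web has S = 8 species and L = 18 feeding links.
C = L / (S(S−1)) = 18 / 56 = 0.3214 ≈ 0.32.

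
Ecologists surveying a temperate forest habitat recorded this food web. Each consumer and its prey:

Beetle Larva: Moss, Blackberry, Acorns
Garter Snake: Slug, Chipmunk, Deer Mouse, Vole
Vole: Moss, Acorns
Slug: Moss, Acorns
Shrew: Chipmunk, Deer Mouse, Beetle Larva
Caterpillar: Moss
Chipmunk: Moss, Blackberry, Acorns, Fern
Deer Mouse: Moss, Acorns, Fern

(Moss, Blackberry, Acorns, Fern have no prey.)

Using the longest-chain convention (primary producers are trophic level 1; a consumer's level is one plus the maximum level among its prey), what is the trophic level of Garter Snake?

Trophic level 3

Moss is a producer → level 1.
Vole eats Moss (level 1); other prey at levels: Acorns 1 → level 2.
Garter Snake eats Vole (level 2); other prey at levels: Slug 2, Chipmunk 2, Deer Mouse 2 → level 3.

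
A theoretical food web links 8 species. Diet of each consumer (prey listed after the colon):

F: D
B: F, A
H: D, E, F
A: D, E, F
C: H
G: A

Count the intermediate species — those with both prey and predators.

Intermediate species (has both prey and predators): F, H, A.
Count: 3.

3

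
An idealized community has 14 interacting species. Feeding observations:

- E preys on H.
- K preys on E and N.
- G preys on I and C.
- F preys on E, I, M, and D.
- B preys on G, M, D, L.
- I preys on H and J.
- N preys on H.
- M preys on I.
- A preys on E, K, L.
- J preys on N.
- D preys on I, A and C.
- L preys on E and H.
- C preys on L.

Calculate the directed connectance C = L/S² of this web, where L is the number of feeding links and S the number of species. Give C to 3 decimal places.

The web has S = 14 species and L = 27 feeding links.
C = L / S² = 27 / 196 = 0.1378 ≈ 0.138.

C = 0.138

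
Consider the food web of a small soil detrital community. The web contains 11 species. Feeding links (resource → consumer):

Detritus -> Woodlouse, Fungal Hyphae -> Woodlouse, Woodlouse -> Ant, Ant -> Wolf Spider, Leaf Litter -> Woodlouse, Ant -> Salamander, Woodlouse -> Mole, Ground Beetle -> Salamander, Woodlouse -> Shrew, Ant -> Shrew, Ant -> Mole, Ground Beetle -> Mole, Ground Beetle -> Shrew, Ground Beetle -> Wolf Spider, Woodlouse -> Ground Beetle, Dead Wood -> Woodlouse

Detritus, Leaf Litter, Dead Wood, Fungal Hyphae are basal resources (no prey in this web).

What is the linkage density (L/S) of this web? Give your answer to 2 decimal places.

L/S = 1.45

There are L = 16 links among S = 11 species.
L/S = 16/11 = 1.4545 ≈ 1.45.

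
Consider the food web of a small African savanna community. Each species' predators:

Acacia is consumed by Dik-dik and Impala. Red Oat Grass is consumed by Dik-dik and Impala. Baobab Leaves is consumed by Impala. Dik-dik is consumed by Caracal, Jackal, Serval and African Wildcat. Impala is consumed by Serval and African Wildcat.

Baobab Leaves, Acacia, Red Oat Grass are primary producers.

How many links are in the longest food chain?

2 links

One longest chain: Baobab Leaves → Impala → African Wildcat.
It has 3 species and 2 links.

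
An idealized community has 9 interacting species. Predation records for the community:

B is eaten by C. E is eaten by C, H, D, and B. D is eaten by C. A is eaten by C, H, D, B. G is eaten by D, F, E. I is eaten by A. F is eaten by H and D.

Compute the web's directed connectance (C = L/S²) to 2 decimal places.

C = 0.20

The web has S = 9 species and L = 16 feeding links.
C = L / S² = 16 / 81 = 0.1975 ≈ 0.20.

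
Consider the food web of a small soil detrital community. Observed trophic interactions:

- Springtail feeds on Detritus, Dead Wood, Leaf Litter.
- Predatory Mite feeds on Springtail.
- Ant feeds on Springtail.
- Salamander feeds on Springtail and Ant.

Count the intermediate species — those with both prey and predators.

2

Intermediate species (has both prey and predators): Springtail, Ant.
Count: 2.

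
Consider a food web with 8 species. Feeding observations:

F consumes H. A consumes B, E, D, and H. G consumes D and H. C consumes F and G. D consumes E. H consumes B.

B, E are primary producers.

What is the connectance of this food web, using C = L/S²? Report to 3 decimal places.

The web has S = 8 species and L = 11 feeding links.
C = L / S² = 11 / 64 = 0.1719 ≈ 0.172.

C = 0.172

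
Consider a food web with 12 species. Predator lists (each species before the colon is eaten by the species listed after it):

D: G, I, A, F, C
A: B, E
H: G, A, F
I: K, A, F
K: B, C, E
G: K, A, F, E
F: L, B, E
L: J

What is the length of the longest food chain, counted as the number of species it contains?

5 species

One longest chain: D → G → F → L → J.
It has 5 species and 4 links.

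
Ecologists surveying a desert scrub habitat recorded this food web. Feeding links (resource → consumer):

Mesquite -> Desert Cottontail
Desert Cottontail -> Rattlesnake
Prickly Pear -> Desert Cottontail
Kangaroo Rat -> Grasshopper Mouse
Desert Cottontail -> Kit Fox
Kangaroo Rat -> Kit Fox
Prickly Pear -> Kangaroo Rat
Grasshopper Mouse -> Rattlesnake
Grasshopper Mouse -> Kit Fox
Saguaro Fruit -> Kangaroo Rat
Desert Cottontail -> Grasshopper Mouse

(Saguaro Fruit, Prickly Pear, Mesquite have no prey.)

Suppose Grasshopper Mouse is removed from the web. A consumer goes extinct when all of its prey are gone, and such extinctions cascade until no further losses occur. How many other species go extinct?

Remove Grasshopper Mouse.
Every predator of it retains at least one other prey: Rattlesnake still has Desert Cottontail; Kit Fox still has Kangaroo Rat, Desert Cottontail.
No consumer loses all prey, so no secondary extinctions occur.

0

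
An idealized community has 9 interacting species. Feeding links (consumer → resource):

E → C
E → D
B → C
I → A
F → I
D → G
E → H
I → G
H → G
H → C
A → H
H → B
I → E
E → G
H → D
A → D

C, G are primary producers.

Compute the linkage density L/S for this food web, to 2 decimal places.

There are L = 16 links among S = 9 species.
L/S = 16/9 = 1.7778 ≈ 1.78.

L/S = 1.78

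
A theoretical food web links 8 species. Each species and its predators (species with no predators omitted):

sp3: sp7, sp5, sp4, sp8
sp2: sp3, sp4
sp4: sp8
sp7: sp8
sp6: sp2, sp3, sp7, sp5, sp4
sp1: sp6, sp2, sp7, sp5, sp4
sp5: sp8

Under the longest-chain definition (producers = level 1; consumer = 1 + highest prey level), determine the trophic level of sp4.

Trophic level 5

sp1 is a producer → level 1.
sp6 eats sp1 → level 2.
sp2 eats sp6 (level 2); other prey at levels: sp1 1 → level 3.
sp3 eats sp2 (level 3); other prey at levels: sp6 2 → level 4.
sp4 eats sp3 (level 4); other prey at levels: sp1 1, sp6 2, sp2 3 → level 5.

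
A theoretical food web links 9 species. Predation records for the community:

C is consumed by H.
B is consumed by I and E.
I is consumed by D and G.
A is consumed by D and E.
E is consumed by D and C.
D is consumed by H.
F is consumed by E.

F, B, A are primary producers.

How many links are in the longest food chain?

One longest chain: F → E → C → H.
It has 4 species and 3 links.

3 links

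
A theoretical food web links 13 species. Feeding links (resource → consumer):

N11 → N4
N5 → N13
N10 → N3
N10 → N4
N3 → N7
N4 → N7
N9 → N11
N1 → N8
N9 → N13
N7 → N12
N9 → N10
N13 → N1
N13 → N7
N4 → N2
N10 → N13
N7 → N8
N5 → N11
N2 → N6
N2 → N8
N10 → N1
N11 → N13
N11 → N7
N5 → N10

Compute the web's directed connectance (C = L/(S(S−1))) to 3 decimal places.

C = 0.147

The web has S = 13 species and L = 23 feeding links.
C = L / (S(S−1)) = 23 / 156 = 0.1474 ≈ 0.147.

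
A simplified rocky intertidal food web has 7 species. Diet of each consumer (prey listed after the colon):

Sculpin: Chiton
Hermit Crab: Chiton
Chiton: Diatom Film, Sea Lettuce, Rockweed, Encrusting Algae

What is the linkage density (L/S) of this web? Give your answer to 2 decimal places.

L/S = 0.86

There are L = 6 links among S = 7 species.
L/S = 6/7 = 0.8571 ≈ 0.86.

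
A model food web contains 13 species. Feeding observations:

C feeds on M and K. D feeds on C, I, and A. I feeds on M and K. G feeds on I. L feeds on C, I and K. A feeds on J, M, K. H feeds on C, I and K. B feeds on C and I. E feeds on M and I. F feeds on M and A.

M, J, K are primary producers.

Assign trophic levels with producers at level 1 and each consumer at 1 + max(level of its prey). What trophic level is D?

Trophic level 3

M is a producer → level 1.
I eats M (level 1); other prey at levels: K 1 → level 2.
D eats I (level 2); other prey at levels: C 2, A 2 → level 3.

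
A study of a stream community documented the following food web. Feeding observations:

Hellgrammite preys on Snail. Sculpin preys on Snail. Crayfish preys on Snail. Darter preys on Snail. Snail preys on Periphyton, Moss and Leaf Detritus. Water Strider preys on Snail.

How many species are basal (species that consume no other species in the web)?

Basal species (no prey listed): Leaf Detritus, Moss, Periphyton.
Count: 3.

3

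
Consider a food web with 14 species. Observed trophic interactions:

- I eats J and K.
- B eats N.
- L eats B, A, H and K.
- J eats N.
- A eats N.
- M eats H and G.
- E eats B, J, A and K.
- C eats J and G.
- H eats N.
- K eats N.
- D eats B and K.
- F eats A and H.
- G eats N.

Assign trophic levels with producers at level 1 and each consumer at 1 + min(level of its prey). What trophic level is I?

Trophic level 3

N is a producer → level 1.
J eats N → level 2.
I eats J → level 3.
No prey of I is below level 2, so 3 is the minimum.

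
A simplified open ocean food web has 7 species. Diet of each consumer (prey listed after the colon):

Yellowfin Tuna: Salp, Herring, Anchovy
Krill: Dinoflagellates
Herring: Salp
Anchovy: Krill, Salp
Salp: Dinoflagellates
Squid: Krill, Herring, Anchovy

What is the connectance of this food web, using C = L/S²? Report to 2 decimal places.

The web has S = 7 species and L = 11 feeding links.
C = L / S² = 11 / 49 = 0.2245 ≈ 0.22.

C = 0.22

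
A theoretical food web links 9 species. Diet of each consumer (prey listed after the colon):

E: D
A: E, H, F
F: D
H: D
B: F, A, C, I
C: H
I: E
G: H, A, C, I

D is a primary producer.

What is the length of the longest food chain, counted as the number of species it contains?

4 species

One longest chain: D → E → A → G.
It has 4 species and 3 links.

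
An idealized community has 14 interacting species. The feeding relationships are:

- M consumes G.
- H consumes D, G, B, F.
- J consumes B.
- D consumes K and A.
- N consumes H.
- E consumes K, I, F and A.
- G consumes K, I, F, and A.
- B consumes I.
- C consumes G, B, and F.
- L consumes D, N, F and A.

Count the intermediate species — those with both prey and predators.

5

Intermediate species (has both prey and predators): B, G, D, H, N.
Count: 5.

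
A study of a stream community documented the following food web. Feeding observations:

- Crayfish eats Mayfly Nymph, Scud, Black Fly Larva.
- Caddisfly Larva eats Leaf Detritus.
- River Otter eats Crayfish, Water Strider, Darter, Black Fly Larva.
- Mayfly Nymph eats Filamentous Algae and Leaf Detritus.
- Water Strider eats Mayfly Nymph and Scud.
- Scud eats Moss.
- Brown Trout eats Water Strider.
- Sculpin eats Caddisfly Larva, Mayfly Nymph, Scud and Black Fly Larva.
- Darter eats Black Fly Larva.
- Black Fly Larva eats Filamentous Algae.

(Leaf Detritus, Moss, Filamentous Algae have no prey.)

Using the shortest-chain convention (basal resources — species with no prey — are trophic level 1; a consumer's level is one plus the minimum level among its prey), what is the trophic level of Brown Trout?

Trophic level 4

Moss has no prey (basal) → level 1.
Scud eats Moss → level 2.
Water Strider eats Scud → level 3.
Brown Trout eats Water Strider → level 4.
No prey of Brown Trout is below level 3, so 4 is the minimum.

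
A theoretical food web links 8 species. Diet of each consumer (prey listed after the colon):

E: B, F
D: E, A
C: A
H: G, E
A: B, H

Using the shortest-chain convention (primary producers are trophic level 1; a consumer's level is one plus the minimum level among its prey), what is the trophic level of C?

Trophic level 3

B is a producer → level 1.
A eats B → level 2.
C eats A → level 3.
No prey of C is below level 2, so 3 is the minimum.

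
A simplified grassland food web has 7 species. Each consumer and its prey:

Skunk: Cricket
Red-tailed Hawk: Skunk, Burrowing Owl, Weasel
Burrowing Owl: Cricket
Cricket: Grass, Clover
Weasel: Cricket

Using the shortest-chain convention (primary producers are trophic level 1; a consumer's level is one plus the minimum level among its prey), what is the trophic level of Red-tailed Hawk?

Trophic level 4

Grass is a producer → level 1.
Cricket eats Grass → level 2.
Skunk eats Cricket → level 3.
Red-tailed Hawk eats Skunk → level 4.
No prey of Red-tailed Hawk is below level 3, so 4 is the minimum.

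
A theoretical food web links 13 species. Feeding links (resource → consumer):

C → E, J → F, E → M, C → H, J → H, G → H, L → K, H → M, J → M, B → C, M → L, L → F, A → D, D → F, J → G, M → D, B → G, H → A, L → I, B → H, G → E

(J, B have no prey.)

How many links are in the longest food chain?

One longest chain: B → C → H → M → L → I.
It has 6 species and 5 links.

5 links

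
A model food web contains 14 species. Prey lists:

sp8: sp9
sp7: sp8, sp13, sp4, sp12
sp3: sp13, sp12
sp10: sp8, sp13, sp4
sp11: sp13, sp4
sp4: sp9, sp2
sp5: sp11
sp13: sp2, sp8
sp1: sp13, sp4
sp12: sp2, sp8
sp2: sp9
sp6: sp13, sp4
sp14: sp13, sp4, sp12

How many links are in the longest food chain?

One longest chain: sp9 → sp2 → sp13 → sp11 → sp5.
It has 5 species and 4 links.

4 links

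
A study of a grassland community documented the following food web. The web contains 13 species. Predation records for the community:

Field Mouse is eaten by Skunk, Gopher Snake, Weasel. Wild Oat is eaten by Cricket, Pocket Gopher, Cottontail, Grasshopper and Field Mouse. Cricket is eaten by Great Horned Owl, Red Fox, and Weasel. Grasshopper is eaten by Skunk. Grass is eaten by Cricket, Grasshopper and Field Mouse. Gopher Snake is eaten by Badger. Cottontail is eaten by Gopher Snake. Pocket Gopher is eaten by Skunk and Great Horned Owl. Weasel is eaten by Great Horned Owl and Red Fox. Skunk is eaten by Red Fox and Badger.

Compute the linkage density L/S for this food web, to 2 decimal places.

There are L = 23 links among S = 13 species.
L/S = 23/13 = 1.7692 ≈ 1.77.

L/S = 1.77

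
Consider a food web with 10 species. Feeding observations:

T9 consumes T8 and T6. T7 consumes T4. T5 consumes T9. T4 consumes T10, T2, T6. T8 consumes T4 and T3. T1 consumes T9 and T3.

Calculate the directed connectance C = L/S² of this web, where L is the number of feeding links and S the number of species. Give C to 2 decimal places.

C = 0.11

The web has S = 10 species and L = 11 feeding links.
C = L / S² = 11 / 100 = 0.1100 ≈ 0.11.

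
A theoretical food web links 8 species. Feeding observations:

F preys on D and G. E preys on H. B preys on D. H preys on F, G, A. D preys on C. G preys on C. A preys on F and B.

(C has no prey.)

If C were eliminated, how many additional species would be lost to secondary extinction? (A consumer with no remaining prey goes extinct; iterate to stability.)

7

Remove C.
Round 1: G (all prey gone), D (all prey gone) → extinct.
Round 2: B (all prey gone), F (all prey gone) → extinct.
Round 3: A (all prey gone) → extinct.
Round 4: H (all prey gone) → extinct.
Round 5: E (all prey gone) → extinct.
No further losses. Total secondary extinctions: 7.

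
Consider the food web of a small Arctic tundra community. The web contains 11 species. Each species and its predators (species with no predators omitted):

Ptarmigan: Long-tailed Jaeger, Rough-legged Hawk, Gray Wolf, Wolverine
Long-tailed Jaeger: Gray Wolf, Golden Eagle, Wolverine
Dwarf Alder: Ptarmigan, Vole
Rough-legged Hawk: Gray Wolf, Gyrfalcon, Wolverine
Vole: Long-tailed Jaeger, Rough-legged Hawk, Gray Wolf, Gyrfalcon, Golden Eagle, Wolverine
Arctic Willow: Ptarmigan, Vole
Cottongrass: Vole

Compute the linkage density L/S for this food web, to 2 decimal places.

L/S = 1.91

There are L = 21 links among S = 11 species.
L/S = 21/11 = 1.9091 ≈ 1.91.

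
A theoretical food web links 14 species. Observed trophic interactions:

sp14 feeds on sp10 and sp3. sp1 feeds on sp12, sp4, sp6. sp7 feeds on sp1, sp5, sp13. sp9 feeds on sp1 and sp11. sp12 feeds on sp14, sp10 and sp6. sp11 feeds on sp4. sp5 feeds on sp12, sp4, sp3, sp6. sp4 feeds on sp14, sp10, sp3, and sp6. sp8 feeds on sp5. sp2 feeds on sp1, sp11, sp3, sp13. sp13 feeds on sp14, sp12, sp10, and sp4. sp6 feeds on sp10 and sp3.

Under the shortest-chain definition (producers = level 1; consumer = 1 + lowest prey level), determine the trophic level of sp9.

sp3 is a producer → level 1.
sp4 eats sp3 → level 2.
sp11 eats sp4 → level 3.
sp9 eats sp11 → level 4.
No prey of sp9 is below level 3, so 4 is the minimum.

Trophic level 4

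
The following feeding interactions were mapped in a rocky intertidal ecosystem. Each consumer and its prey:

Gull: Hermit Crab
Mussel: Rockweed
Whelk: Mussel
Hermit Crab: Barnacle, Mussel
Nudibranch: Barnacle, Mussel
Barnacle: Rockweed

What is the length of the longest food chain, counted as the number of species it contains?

One longest chain: Rockweed → Barnacle → Hermit Crab → Gull.
It has 4 species and 3 links.

4 species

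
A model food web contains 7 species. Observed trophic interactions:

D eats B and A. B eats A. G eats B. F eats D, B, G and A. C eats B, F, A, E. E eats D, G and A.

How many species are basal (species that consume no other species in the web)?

Basal species (no prey listed): A.
Count: 1.

1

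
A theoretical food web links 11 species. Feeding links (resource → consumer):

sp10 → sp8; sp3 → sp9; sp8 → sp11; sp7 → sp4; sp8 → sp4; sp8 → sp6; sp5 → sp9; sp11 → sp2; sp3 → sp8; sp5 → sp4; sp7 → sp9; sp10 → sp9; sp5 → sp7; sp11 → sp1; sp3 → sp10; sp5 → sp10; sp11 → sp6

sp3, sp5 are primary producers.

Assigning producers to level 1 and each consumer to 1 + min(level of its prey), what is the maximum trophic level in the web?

Producers (level 1): sp3, sp5.
Following each consumer down to its lowest-level prey: sp3 → sp8 → sp11 → sp1 (levels 1 through 4).
All prey of sp1 (sp11 3) are at level 3 or above, so sp1 is at level 1 + 3 = 4.
Every consumer has at least one prey at level 3 or below, so none exceeds level 4.

4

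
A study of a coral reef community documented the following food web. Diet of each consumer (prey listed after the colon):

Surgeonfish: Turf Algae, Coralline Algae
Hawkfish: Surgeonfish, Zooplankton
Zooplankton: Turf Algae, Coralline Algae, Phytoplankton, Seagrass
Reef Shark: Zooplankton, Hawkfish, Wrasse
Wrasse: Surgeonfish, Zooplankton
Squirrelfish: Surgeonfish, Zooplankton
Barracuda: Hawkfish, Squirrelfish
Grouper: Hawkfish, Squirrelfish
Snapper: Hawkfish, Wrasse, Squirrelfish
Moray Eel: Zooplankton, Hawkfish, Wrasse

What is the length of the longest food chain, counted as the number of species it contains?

4 species

One longest chain: Turf Algae → Surgeonfish → Squirrelfish → Grouper.
It has 4 species and 3 links.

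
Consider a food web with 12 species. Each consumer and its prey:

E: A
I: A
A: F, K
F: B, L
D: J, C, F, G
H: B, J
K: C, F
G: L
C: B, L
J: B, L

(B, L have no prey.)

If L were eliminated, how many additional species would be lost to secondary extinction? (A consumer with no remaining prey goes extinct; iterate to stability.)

1

Remove L.
Round 1: G (all prey gone) → extinct.
No further losses. Total secondary extinctions: 1.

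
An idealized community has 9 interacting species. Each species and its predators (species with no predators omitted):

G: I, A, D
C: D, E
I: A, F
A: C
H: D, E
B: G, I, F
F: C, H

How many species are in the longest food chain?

One longest chain: B → G → I → A → C → D.
It has 6 species and 5 links.

6 species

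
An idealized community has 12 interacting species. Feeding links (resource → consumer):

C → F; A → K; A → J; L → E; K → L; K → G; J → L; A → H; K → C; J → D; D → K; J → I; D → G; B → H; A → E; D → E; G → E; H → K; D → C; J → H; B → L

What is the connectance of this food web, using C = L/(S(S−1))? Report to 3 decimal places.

The web has S = 12 species and L = 21 feeding links.
C = L / (S(S−1)) = 21 / 132 = 0.1591 ≈ 0.159.

C = 0.159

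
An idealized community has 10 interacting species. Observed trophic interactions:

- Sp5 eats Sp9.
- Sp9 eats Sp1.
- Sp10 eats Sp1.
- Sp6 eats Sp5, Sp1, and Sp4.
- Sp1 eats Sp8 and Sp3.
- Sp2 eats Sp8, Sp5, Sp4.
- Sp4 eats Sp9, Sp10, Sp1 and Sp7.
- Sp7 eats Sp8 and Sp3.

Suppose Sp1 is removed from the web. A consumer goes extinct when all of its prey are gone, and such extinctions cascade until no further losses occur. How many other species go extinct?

3

Remove Sp1.
Round 1: Sp9 (all prey gone), Sp10 (all prey gone) → extinct.
Round 2: Sp5 (all prey gone) → extinct.
No further losses. Total secondary extinctions: 3.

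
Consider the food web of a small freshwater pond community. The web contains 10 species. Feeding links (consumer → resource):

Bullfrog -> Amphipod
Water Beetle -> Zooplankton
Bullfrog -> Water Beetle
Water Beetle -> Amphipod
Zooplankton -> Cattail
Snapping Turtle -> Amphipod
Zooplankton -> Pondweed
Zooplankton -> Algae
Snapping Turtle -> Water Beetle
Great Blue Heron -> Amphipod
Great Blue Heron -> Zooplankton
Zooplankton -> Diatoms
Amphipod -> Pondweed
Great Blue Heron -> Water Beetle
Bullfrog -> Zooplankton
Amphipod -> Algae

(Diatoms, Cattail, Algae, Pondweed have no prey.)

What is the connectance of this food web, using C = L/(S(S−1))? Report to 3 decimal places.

The web has S = 10 species and L = 16 feeding links.
C = L / (S(S−1)) = 16 / 90 = 0.1778 ≈ 0.178.

C = 0.178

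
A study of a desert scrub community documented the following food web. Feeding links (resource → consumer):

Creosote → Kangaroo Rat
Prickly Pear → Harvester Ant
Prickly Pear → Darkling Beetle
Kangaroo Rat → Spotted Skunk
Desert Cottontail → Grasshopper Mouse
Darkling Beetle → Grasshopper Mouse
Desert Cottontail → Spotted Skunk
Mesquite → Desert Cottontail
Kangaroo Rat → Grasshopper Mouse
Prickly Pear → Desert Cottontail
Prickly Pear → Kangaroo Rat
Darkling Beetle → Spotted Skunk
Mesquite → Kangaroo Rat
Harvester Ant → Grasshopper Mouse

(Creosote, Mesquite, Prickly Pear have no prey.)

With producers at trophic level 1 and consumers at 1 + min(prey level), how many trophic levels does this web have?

Producers (level 1): Creosote, Mesquite, Prickly Pear.
Following each consumer down to its lowest-level prey: Mesquite → Desert Cottontail → Grasshopper Mouse (levels 1 through 3).
All prey of Grasshopper Mouse (Desert Cottontail 2, Harvester Ant 2, Kangaroo Rat 2, Darkling Beetle 2) are at level 2 or above, so Grasshopper Mouse is at level 1 + 2 = 3.
Every consumer has at least one prey at level 2 or below, so none exceeds level 3.

3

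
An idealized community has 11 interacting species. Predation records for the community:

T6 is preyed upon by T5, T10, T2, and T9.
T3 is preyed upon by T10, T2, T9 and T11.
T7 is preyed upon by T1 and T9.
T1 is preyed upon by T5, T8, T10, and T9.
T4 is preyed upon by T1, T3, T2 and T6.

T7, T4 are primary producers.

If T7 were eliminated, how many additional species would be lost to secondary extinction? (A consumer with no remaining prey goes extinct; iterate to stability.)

Remove T7.
Every predator of it retains at least one other prey: T1 still has T4; T9 still has T3, T1, T6.
No consumer loses all prey, so no secondary extinctions occur.

0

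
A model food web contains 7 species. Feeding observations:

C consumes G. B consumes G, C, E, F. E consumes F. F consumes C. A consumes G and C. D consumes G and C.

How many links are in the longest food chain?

4 links

One longest chain: G → C → F → E → B.
It has 5 species and 4 links.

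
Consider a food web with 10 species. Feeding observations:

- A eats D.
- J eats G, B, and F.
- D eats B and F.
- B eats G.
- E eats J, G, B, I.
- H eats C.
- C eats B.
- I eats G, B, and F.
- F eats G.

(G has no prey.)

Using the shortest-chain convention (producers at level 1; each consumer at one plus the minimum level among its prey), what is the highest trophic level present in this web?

Producers (level 1): G.
Following each consumer down to its lowest-level prey: G → F → D → A (levels 1 through 4).
All prey of A (D 3) are at level 3 or above, so A is at level 1 + 3 = 4.
Every consumer has at least one prey at level 3 or below, so none exceeds level 4.

4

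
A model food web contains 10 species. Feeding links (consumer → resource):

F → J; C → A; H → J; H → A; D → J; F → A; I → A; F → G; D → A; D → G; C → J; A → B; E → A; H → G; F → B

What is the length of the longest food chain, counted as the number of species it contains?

3 species

One longest chain: B → A → D.
It has 3 species and 2 links.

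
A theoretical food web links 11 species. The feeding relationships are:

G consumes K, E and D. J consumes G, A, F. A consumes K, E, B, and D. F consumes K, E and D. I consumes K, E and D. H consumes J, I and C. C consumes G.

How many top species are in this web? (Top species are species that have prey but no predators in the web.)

1

Top species (has prey, but nothing eats it): H.
Count: 1.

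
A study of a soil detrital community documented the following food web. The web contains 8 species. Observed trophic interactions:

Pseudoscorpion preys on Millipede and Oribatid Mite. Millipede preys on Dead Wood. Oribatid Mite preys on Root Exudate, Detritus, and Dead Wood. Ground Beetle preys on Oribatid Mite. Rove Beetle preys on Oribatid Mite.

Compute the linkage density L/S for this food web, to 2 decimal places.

There are L = 8 links among S = 8 species.
L/S = 8/8 = 1.0000 ≈ 1.00.

L/S = 1.00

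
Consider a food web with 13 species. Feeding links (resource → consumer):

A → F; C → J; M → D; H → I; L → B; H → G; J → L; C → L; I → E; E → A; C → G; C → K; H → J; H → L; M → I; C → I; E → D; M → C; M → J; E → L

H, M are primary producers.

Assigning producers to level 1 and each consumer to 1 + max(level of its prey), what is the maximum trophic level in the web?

6

Producers (level 1): H, M.
M → C → I → E → A → F gives F level 6.
No species has a prey at level 6, so no species reaches level 7.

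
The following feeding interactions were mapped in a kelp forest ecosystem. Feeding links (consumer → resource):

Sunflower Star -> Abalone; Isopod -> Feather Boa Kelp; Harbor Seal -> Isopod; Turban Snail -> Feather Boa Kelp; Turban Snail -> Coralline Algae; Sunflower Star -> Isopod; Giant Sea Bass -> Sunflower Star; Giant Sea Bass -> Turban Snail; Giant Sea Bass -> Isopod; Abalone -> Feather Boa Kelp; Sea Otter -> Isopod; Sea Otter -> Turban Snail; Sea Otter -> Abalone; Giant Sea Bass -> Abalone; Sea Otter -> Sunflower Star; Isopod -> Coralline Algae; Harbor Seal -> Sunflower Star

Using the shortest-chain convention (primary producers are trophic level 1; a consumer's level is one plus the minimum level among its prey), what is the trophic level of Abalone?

Feather Boa Kelp is a producer → level 1.
Abalone eats Feather Boa Kelp → level 2.

Trophic level 2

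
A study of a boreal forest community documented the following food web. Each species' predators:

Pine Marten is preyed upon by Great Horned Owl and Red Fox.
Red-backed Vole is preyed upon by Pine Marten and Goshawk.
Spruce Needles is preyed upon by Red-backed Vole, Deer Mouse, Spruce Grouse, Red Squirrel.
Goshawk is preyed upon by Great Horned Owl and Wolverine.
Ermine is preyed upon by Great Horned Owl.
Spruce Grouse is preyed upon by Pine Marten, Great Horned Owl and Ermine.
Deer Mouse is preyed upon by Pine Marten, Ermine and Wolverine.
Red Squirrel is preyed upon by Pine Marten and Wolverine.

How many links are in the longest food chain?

3 links

One longest chain: Spruce Needles → Red-backed Vole → Goshawk → Wolverine.
It has 4 species and 3 links.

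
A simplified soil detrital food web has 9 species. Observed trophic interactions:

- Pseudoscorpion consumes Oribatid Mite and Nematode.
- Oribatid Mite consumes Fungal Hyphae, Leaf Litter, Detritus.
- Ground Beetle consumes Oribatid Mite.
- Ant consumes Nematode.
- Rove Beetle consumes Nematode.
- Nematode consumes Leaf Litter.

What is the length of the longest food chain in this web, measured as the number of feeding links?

One longest chain: Fungal Hyphae → Oribatid Mite → Ground Beetle.
It has 3 species and 2 links.

2 links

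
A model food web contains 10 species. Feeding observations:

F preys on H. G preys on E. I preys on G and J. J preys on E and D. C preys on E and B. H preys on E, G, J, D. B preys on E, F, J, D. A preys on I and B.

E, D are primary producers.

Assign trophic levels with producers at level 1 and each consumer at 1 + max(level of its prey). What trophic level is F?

Trophic level 4

E is a producer → level 1.
J eats E (level 1); other prey at levels: D 1 → level 2.
H eats J (level 2); other prey at levels: E 1, D 1, G 2 → level 3.
F eats H → level 4.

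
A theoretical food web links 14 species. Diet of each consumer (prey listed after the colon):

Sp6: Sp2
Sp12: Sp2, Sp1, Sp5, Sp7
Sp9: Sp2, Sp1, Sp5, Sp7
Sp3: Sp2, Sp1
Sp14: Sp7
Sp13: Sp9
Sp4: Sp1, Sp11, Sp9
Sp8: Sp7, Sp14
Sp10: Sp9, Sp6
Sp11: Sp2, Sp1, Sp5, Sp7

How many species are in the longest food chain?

One longest chain: Sp2 → Sp11 → Sp4.
It has 3 species and 2 links.

3 species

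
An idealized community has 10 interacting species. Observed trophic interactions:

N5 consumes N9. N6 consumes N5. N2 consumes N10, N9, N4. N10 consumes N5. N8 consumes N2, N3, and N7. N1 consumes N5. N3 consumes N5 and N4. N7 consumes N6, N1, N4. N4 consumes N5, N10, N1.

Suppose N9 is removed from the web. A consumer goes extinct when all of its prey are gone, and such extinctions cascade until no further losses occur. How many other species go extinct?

Remove N9.
Round 1: N5 (all prey gone) → extinct.
Round 2: N10 (all prey gone), N6 (all prey gone), N1 (all prey gone) → extinct.
Round 3: N4 (all prey gone) → extinct.
Round 4: N2 (all prey gone), N7 (all prey gone), N3 (all prey gone) → extinct.
Round 5: N8 (all prey gone) → extinct.
No further losses. Total secondary extinctions: 9.

9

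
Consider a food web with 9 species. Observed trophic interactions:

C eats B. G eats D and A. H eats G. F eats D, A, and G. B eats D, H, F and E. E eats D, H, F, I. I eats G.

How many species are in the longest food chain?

6 species

One longest chain: D → G → H → E → B → C.
It has 6 species and 5 links.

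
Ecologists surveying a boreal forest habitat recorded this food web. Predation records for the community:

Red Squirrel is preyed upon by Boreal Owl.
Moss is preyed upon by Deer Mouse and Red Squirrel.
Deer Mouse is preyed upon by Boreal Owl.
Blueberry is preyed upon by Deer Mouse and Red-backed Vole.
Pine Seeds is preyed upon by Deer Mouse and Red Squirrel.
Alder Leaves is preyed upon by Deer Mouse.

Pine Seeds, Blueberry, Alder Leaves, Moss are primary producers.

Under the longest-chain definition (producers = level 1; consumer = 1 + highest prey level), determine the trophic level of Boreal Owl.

Pine Seeds is a producer → level 1.
Red Squirrel eats Pine Seeds (level 1); other prey at levels: Moss 1 → level 2.
Boreal Owl eats Red Squirrel (level 2); other prey at levels: Deer Mouse 2 → level 3.

Trophic level 3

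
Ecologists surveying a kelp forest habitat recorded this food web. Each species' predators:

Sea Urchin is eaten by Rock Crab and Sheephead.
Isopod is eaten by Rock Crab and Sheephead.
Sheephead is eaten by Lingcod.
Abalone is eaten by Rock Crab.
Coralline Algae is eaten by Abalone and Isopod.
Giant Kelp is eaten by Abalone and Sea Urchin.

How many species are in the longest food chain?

4 species

One longest chain: Coralline Algae → Isopod → Sheephead → Lingcod.
It has 4 species and 3 links.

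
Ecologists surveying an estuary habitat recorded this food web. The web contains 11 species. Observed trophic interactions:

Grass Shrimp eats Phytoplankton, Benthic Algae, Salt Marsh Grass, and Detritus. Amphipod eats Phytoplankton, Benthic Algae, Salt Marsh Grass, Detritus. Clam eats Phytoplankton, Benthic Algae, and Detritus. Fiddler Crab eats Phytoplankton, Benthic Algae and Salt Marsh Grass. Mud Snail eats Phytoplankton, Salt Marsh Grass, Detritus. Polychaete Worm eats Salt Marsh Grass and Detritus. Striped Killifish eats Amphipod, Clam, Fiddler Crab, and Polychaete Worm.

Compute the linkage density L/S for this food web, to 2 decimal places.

L/S = 2.09

There are L = 23 links among S = 11 species.
L/S = 23/11 = 2.0909 ≈ 2.09.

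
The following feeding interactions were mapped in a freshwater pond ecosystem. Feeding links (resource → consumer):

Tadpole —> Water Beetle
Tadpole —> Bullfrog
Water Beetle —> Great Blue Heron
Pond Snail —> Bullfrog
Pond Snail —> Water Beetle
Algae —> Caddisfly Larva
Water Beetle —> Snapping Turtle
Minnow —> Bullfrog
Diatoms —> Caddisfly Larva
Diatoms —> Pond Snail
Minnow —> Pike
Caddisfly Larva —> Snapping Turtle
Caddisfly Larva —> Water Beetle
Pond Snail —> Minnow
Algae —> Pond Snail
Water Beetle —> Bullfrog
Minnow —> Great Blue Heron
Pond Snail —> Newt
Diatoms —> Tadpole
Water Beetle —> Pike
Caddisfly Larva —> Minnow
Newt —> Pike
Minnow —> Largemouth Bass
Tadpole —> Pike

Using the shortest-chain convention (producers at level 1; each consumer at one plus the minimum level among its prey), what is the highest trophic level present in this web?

4

Producers (level 1): Diatoms, Algae.
Following each consumer down to its lowest-level prey: Diatoms → Pond Snail → Minnow → Largemouth Bass (levels 1 through 4).
All prey of Largemouth Bass (Minnow 3) are at level 3 or above, so Largemouth Bass is at level 1 + 3 = 4.
Every consumer has at least one prey at level 3 or below, so none exceeds level 4.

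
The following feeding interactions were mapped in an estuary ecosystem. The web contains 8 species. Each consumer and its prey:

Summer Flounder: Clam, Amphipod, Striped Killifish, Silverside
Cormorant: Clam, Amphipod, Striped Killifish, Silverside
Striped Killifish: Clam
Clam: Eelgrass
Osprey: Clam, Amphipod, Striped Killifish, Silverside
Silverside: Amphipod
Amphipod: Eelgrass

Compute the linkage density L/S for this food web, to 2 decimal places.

L/S = 2.00

There are L = 16 links among S = 8 species.
L/S = 16/8 = 2.0000 ≈ 2.00.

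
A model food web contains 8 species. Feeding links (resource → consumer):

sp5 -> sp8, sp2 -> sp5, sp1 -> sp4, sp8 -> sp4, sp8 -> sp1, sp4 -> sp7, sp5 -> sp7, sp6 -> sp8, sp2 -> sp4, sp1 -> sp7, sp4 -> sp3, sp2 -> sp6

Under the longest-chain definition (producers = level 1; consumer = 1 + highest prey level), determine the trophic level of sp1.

Trophic level 4

sp2 is a producer → level 1.
sp6 eats sp2 → level 2.
sp8 eats sp6 (level 2); other prey at levels: sp5 2 → level 3.
sp1 eats sp8 → level 4.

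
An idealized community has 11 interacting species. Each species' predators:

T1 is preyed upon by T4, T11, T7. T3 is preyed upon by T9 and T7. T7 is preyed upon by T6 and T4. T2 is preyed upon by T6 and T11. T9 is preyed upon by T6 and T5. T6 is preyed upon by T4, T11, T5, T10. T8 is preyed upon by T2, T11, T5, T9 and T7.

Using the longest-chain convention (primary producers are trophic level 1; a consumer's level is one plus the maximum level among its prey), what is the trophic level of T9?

Trophic level 2

T3 is a producer → level 1.
T9 eats T3 (level 1); other prey at levels: T8 1 → level 2.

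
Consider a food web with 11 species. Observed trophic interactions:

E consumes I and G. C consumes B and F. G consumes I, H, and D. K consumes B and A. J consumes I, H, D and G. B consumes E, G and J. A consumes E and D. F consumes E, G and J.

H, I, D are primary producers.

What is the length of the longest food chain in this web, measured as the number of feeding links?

One longest chain: H → G → E → A → K.
It has 5 species and 4 links.

4 links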